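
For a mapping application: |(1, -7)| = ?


|u| = sqrt(1^2 + (-7)^2) = sqrt(50) = 7.0711

7.0711


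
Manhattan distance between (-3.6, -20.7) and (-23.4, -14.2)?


|(-3.6)-(-23.4)| + |(-20.7)-(-14.2)| = 19.8 + 6.5 = 26.3

26.3


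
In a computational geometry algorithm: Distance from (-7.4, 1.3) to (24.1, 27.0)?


dx=31.5, dy=25.7
d^2 = 31.5^2 + 25.7^2 = 1652.74
d = sqrt(1652.74) = 40.6539

40.6539


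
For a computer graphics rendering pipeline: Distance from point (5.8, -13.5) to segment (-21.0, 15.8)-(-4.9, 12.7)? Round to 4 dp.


Project P onto AB: t = 1 (clamped to [0,1])
Closest point on segment: (-4.9, 12.7)
Distance: 28.3007

28.3007


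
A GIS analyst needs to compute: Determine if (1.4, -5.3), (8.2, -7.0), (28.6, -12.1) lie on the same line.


Cross product: (8.2-1.4)*((-12.1)-(-5.3)) - ((-7)-(-5.3))*(28.6-1.4)
= 0

Yes, collinear


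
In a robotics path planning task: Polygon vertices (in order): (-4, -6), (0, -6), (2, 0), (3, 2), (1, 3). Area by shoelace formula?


Shoelace sum: ((-4)*(-6) - 0*(-6)) + (0*0 - 2*(-6)) + (2*2 - 3*0) + (3*3 - 1*2) + (1*(-6) - (-4)*3)
= 53
Area = |53|/2 = 26.5

26.5


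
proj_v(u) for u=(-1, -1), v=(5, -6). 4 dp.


u.v = 1, |v| = sqrt(61) = 7.8102
Scalar projection = u.v / |v| = 1 / sqrt(61) = 0.128

0.128


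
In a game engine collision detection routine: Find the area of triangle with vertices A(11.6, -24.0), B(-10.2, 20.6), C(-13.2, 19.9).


Area = |x_A(y_B-y_C) + x_B(y_C-y_A) + x_C(y_A-y_B)|/2
= |8.12 + (-447.78) + 588.72|/2
= 149.06/2 = 74.53

74.53


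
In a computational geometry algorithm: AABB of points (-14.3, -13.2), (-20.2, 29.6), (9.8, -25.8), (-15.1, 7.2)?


x range: [-20.2, 9.8]
y range: [-25.8, 29.6]
Bounding box: (-20.2,-25.8) to (9.8,29.6)

(-20.2,-25.8) to (9.8,29.6)


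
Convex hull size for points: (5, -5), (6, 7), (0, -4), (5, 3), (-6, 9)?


Convex hull vertices (CCW): (-6, 9), (0, -4), (5, -5), (6, 7)
Count = 4

4


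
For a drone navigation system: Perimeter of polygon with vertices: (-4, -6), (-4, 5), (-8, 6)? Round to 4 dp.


Sides: (-4, -6)->(-4, 5): sqrt(121) = 11, (-4, 5)->(-8, 6): sqrt(17) = 4.123106, (-8, 6)->(-4, -6): sqrt(160) = 12.649111
Sum = 27.772217
Perimeter = 27.7722

27.7722


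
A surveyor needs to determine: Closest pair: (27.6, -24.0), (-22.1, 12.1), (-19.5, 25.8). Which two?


d(P0,P1) = 61.4272, d(P0,P2) = 68.5452, d(P1,P2) = 13.9445
Closest: P1 and P2

Closest pair: (-22.1, 12.1) and (-19.5, 25.8), distance = 13.9445


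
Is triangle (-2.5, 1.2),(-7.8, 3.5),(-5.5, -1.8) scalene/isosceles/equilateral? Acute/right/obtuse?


Side lengths squared: AB^2=33.38, BC^2=33.38, CA^2=18
Sorted: [18, 33.38, 33.38]
By sides: Isosceles, By angles: Acute

Isosceles, Acute


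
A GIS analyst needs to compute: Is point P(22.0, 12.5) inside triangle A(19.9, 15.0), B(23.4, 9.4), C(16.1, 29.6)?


Cross products: AB x AP = 3.01, BC x BP = 5.65, CA x CP = 21.16
All same sign? yes

Yes, inside


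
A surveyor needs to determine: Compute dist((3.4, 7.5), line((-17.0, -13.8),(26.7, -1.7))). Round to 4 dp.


|cross product| = 683.97
|line direction| = sqrt(2056.1) = 45.3442
Distance = 683.97/sqrt(2056.1) = 15.0839

15.0839


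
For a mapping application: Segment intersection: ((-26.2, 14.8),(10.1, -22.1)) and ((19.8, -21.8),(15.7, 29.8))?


Cross products: d1=2223.54, d2=501.75, d3=368.82, d4=2090.61
d1*d2 < 0 and d3*d4 < 0? no

No, they don't intersect


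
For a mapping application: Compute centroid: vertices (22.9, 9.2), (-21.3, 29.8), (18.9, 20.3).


Centroid = ((x_A+x_B+x_C)/3, (y_A+y_B+y_C)/3)
= ((22.9+(-21.3)+18.9)/3, (9.2+29.8+20.3)/3)
= (6.8333, 19.7667)

(6.8333, 19.7667)


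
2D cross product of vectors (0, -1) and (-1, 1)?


u x v = u_x*v_y - u_y*v_x = 0*1 - (-1)*(-1)
= 0 - 1 = -1

-1


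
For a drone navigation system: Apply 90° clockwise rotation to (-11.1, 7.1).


90° CW: (x,y) -> (y, -x)
(-11.1,7.1) -> (7.1, 11.1)

(7.1, 11.1)


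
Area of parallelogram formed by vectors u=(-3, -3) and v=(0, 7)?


|u x v| = |(-3)*7 - (-3)*0|
= |(-21) - 0| = 21

21


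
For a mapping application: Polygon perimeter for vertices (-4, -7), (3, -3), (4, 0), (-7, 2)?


Sides: (-4, -7)->(3, -3): sqrt(65) = 8.062258, (3, -3)->(4, 0): sqrt(10) = 3.162278, (4, 0)->(-7, 2): sqrt(125) = 11.18034, (-7, 2)->(-4, -7): sqrt(90) = 9.486833
Sum = 31.891709
Perimeter = 31.8917

31.8917


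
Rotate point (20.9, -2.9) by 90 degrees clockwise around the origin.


90° CW: (x,y) -> (y, -x)
(20.9,-2.9) -> (-2.9, -20.9)

(-2.9, -20.9)


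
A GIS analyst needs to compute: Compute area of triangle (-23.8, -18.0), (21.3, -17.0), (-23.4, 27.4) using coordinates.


Area = |x_A(y_B-y_C) + x_B(y_C-y_A) + x_C(y_A-y_B)|/2
= |1056.72 + 967.02 + 23.4|/2
= 2047.14/2 = 1023.57

1023.57


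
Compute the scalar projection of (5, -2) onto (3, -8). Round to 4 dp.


u.v = 31, |v| = sqrt(73) = 8.544
Scalar projection = u.v / |v| = 31 / sqrt(73) = 3.6283

3.6283


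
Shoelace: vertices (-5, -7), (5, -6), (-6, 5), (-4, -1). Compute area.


Shoelace sum: ((-5)*(-6) - 5*(-7)) + (5*5 - (-6)*(-6)) + ((-6)*(-1) - (-4)*5) + ((-4)*(-7) - (-5)*(-1))
= 103
Area = |103|/2 = 51.5

51.5


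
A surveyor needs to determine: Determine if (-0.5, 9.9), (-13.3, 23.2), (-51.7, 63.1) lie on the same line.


Cross product: ((-13.3)-(-0.5))*(63.1-9.9) - (23.2-9.9)*((-51.7)-(-0.5))
= 0

Yes, collinear


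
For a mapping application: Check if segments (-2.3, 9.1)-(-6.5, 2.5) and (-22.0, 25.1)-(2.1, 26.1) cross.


Cross products: d1=-405.3, d2=-560.16, d3=-197.22, d4=-42.36
d1*d2 < 0 and d3*d4 < 0? no

No, they don't intersect


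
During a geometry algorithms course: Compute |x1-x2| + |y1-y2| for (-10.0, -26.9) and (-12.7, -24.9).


|(-10)-(-12.7)| + |(-26.9)-(-24.9)| = 2.7 + 2 = 4.7

4.7


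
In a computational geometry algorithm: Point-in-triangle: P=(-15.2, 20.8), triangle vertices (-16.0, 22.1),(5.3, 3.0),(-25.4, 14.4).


Cross products: AB x AP = -12.41, BC x BP = -312.76, CA x CP = -18.38
All same sign? yes

Yes, inside


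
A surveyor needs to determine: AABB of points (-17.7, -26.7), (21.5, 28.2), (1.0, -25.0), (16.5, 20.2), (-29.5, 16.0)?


x range: [-29.5, 21.5]
y range: [-26.7, 28.2]
Bounding box: (-29.5,-26.7) to (21.5,28.2)

(-29.5,-26.7) to (21.5,28.2)


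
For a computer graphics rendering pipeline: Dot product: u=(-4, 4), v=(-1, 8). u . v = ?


u . v = u_x*v_x + u_y*v_y = (-4)*(-1) + 4*8
= 4 + 32 = 36

36


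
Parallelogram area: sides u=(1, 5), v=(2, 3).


|u x v| = |1*3 - 5*2|
= |3 - 10| = 7

7


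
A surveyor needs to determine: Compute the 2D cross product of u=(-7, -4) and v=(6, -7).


u x v = u_x*v_y - u_y*v_x = (-7)*(-7) - (-4)*6
= 49 - (-24) = 73

73


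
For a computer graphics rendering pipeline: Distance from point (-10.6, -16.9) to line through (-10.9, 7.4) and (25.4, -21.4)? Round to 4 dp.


|cross product| = 873.45
|line direction| = sqrt(2147.13) = 46.3371
Distance = 873.45/sqrt(2147.13) = 18.8499

18.8499


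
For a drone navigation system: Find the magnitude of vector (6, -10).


|u| = sqrt(6^2 + (-10)^2) = sqrt(136) = 11.6619

11.6619


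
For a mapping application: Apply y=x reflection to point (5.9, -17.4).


Reflection over y=x: (x,y) -> (y,x)
(5.9, -17.4) -> (-17.4, 5.9)

(-17.4, 5.9)


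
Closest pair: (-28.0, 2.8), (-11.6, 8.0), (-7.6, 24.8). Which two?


d(P0,P1) = 17.2047, d(P0,P2) = 30.0027, d(P1,P2) = 17.2696
Closest: P0 and P1

Closest pair: (-28.0, 2.8) and (-11.6, 8.0), distance = 17.2047


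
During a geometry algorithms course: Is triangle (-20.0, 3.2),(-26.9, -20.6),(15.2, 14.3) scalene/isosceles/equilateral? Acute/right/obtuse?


Side lengths squared: AB^2=614.05, BC^2=2990.42, CA^2=1362.25
Sorted: [614.05, 1362.25, 2990.42]
By sides: Scalene, By angles: Obtuse

Scalene, Obtuse


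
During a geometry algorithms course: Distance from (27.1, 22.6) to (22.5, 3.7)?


dx=-4.6, dy=-18.9
d^2 = (-4.6)^2 + (-18.9)^2 = 378.37
d = sqrt(378.37) = 19.4517

19.4517


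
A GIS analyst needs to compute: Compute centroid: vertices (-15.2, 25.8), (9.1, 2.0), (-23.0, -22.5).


Centroid = ((x_A+x_B+x_C)/3, (y_A+y_B+y_C)/3)
= (((-15.2)+9.1+(-23))/3, (25.8+2+(-22.5))/3)
= (-9.7, 1.7667)

(-9.7, 1.7667)


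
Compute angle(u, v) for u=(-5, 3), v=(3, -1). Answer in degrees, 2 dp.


u.v = -18, |u| = sqrt(34) = 5.831, |v| = sqrt(10) = 3.1623
cos(theta) = u.v/(|u||v|) = -18/sqrt(340) = -0.976187
theta = acos(-0.976187) = 167.47 degrees

167.47 degrees


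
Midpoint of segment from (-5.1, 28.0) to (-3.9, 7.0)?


M = (((-5.1)+(-3.9))/2, (28+7)/2)
= (-4.5, 17.5)

(-4.5, 17.5)


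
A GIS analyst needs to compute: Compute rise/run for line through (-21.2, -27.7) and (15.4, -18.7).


slope = (y2-y1)/(x2-x1) = ((-18.7)-(-27.7))/(15.4-(-21.2)) = 9/36.6 = 0.2459

0.2459


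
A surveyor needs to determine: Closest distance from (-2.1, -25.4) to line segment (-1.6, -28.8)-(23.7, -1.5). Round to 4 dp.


Project P onto AB: t = 0.0579 (clamped to [0,1])
Closest point on segment: (-0.1359, -27.2202)
Distance: 2.6778

2.6778


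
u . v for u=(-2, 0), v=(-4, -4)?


u . v = u_x*v_x + u_y*v_y = (-2)*(-4) + 0*(-4)
= 8 + 0 = 8

8


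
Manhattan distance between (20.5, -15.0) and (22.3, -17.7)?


|20.5-22.3| + |(-15)-(-17.7)| = 1.8 + 2.7 = 4.5

4.5


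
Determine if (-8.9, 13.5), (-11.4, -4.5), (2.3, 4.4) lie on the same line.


Cross product: ((-11.4)-(-8.9))*(4.4-13.5) - ((-4.5)-13.5)*(2.3-(-8.9))
= 224.35

No, not collinear


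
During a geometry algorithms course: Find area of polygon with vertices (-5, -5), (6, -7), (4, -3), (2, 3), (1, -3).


Shoelace sum: ((-5)*(-7) - 6*(-5)) + (6*(-3) - 4*(-7)) + (4*3 - 2*(-3)) + (2*(-3) - 1*3) + (1*(-5) - (-5)*(-3))
= 64
Area = |64|/2 = 32

32


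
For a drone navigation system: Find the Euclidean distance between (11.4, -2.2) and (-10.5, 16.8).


dx=-21.9, dy=19
d^2 = (-21.9)^2 + 19^2 = 840.61
d = sqrt(840.61) = 28.9933

28.9933


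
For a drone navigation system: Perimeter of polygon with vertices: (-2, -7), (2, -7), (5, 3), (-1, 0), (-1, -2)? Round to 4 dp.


Sides: (-2, -7)->(2, -7): sqrt(16) = 4, (2, -7)->(5, 3): sqrt(109) = 10.440307, (5, 3)->(-1, 0): sqrt(45) = 6.708204, (-1, 0)->(-1, -2): sqrt(4) = 2, (-1, -2)->(-2, -7): sqrt(26) = 5.09902
Sum = 28.247531
Perimeter = 28.2475

28.2475


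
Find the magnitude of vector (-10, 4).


|u| = sqrt((-10)^2 + 4^2) = sqrt(116) = 10.7703

10.7703


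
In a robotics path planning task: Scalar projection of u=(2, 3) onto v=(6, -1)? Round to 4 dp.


u.v = 9, |v| = sqrt(37) = 6.0828
Scalar projection = u.v / |v| = 9 / sqrt(37) = 1.4796

1.4796


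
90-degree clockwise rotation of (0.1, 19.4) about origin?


90° CW: (x,y) -> (y, -x)
(0.1,19.4) -> (19.4, -0.1)

(19.4, -0.1)


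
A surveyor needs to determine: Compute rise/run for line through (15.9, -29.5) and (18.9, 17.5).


slope = (y2-y1)/(x2-x1) = (17.5-(-29.5))/(18.9-15.9) = 47/3 = 15.6667

15.6667


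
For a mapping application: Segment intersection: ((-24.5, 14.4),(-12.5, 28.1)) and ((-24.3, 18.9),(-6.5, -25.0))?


Cross products: d1=-88.88, d2=681.78, d3=51.26, d4=-719.4
d1*d2 < 0 and d3*d4 < 0? yes

Yes, they intersect


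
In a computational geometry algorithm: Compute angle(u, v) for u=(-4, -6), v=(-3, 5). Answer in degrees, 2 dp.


u.v = -18, |u| = sqrt(52) = 7.2111, |v| = sqrt(34) = 5.831
cos(theta) = u.v/(|u||v|) = -18/sqrt(1768) = -0.428086
theta = acos(-0.428086) = 115.35 degrees

115.35 degrees


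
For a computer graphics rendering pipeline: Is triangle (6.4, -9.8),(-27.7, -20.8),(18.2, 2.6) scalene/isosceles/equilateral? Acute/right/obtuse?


Side lengths squared: AB^2=1283.81, BC^2=2654.37, CA^2=293
Sorted: [293, 1283.81, 2654.37]
By sides: Scalene, By angles: Obtuse

Scalene, Obtuse


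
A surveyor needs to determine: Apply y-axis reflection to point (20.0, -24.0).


Reflection over y-axis: (x,y) -> (-x,y)
(20, -24) -> (-20, -24)

(-20, -24)


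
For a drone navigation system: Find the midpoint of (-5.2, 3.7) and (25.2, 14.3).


M = (((-5.2)+25.2)/2, (3.7+14.3)/2)
= (10, 9)

(10, 9)


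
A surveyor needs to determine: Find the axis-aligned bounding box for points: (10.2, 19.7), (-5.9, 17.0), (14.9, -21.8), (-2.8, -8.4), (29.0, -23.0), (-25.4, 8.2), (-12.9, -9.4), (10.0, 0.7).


x range: [-25.4, 29]
y range: [-23, 19.7]
Bounding box: (-25.4,-23) to (29,19.7)

(-25.4,-23) to (29,19.7)


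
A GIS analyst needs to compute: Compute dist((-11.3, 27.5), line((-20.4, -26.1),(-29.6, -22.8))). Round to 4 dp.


|cross product| = 523.15
|line direction| = sqrt(95.53) = 9.7739
Distance = 523.15/sqrt(95.53) = 53.525

53.525


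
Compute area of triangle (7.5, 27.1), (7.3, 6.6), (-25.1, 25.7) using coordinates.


Area = |x_A(y_B-y_C) + x_B(y_C-y_A) + x_C(y_A-y_B)|/2
= |(-143.25) + (-10.22) + (-514.55)|/2
= 668.02/2 = 334.01

334.01


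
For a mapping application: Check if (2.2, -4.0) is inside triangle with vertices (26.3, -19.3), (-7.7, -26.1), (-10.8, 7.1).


Cross products: AB x AP = -684.08, BC x BP = -397.19, CA x CP = -68.61
All same sign? yes

Yes, inside


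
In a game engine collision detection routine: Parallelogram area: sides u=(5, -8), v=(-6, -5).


|u x v| = |5*(-5) - (-8)*(-6)|
= |(-25) - 48| = 73

73


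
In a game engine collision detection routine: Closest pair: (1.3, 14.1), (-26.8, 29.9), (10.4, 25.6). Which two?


d(P0,P1) = 32.2374, d(P0,P2) = 14.6649, d(P1,P2) = 37.4477
Closest: P0 and P2

Closest pair: (1.3, 14.1) and (10.4, 25.6), distance = 14.6649


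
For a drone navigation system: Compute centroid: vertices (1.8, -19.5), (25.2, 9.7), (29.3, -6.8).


Centroid = ((x_A+x_B+x_C)/3, (y_A+y_B+y_C)/3)
= ((1.8+25.2+29.3)/3, ((-19.5)+9.7+(-6.8))/3)
= (18.7667, -5.5333)

(18.7667, -5.5333)


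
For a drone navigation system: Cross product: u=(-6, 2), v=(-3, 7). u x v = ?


u x v = u_x*v_y - u_y*v_x = (-6)*7 - 2*(-3)
= (-42) - (-6) = -36

-36


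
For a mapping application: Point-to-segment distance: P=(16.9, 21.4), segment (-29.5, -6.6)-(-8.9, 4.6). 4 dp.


Project P onto AB: t = 1 (clamped to [0,1])
Closest point on segment: (-8.9, 4.6)
Distance: 30.7877

30.7877


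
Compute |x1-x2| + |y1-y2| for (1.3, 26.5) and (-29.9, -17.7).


|1.3-(-29.9)| + |26.5-(-17.7)| = 31.2 + 44.2 = 75.4

75.4


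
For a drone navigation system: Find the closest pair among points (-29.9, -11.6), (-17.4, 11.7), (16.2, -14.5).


d(P0,P1) = 26.4413, d(P0,P2) = 46.1911, d(P1,P2) = 42.6075
Closest: P0 and P1

Closest pair: (-29.9, -11.6) and (-17.4, 11.7), distance = 26.4413


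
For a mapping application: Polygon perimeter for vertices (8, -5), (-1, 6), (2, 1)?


Sides: (8, -5)->(-1, 6): sqrt(202) = 14.21267, (-1, 6)->(2, 1): sqrt(34) = 5.830952, (2, 1)->(8, -5): sqrt(72) = 8.485281
Sum = 28.528903
Perimeter = 28.5289

28.5289


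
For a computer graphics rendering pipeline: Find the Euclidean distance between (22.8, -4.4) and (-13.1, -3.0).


dx=-35.9, dy=1.4
d^2 = (-35.9)^2 + 1.4^2 = 1290.77
d = sqrt(1290.77) = 35.9273

35.9273


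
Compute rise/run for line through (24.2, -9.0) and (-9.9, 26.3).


slope = (y2-y1)/(x2-x1) = (26.3-(-9))/((-9.9)-24.2) = 35.3/(-34.1) = -1.0352

-1.0352


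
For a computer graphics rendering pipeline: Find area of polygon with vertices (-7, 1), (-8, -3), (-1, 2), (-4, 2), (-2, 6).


Shoelace sum: ((-7)*(-3) - (-8)*1) + ((-8)*2 - (-1)*(-3)) + ((-1)*2 - (-4)*2) + ((-4)*6 - (-2)*2) + ((-2)*1 - (-7)*6)
= 36
Area = |36|/2 = 18

18


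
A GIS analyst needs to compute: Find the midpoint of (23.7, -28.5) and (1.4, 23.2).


M = ((23.7+1.4)/2, ((-28.5)+23.2)/2)
= (12.55, -2.65)

(12.55, -2.65)


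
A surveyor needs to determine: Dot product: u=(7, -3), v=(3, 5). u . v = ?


u . v = u_x*v_x + u_y*v_y = 7*3 + (-3)*5
= 21 + (-15) = 6

6


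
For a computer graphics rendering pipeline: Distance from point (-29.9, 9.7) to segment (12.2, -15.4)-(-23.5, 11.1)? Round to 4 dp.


Project P onto AB: t = 1 (clamped to [0,1])
Closest point on segment: (-23.5, 11.1)
Distance: 6.5513

6.5513


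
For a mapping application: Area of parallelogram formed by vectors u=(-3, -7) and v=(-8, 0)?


|u x v| = |(-3)*0 - (-7)*(-8)|
= |0 - 56| = 56

56


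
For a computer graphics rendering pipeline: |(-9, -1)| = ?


|u| = sqrt((-9)^2 + (-1)^2) = sqrt(82) = 9.0554

9.0554


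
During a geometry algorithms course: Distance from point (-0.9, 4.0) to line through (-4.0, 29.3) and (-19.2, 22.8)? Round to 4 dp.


|cross product| = 404.71
|line direction| = sqrt(273.29) = 16.5315
Distance = 404.71/sqrt(273.29) = 24.4812

24.4812


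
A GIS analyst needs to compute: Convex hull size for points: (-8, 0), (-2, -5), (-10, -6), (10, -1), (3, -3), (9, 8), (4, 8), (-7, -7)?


Convex hull vertices (CCW): (-10, -6), (-7, -7), (10, -1), (9, 8), (4, 8), (-8, 0)
Count = 6

6


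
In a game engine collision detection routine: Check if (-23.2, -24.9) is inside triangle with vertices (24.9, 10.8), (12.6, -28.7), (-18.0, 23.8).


Cross products: AB x AP = -1460.84, BC x BP = 1763.22, CA x CP = -2156.83
All same sign? no

No, outside


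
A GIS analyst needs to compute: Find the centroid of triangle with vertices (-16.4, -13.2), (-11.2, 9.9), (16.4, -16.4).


Centroid = ((x_A+x_B+x_C)/3, (y_A+y_B+y_C)/3)
= (((-16.4)+(-11.2)+16.4)/3, ((-13.2)+9.9+(-16.4))/3)
= (-3.7333, -6.5667)

(-3.7333, -6.5667)


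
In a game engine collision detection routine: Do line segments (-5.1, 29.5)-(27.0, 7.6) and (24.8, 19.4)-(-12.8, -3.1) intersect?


Cross products: d1=-1052.51, d2=493.18, d3=330.6, d4=-1215.09
d1*d2 < 0 and d3*d4 < 0? yes

Yes, they intersect


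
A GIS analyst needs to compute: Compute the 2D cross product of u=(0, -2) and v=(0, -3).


u x v = u_x*v_y - u_y*v_x = 0*(-3) - (-2)*0
= 0 - 0 = 0

0


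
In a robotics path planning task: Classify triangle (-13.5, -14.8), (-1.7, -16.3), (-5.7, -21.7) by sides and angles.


Side lengths squared: AB^2=141.49, BC^2=45.16, CA^2=108.45
Sorted: [45.16, 108.45, 141.49]
By sides: Scalene, By angles: Acute

Scalene, Acute


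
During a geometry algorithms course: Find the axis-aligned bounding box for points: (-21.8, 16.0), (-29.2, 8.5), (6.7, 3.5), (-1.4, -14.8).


x range: [-29.2, 6.7]
y range: [-14.8, 16]
Bounding box: (-29.2,-14.8) to (6.7,16)

(-29.2,-14.8) to (6.7,16)


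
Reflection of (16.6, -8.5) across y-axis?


Reflection over y-axis: (x,y) -> (-x,y)
(16.6, -8.5) -> (-16.6, -8.5)

(-16.6, -8.5)


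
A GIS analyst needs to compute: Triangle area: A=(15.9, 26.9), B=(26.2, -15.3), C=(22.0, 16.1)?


Area = |x_A(y_B-y_C) + x_B(y_C-y_A) + x_C(y_A-y_B)|/2
= |(-499.26) + (-282.96) + 928.4|/2
= 146.18/2 = 73.09

73.09


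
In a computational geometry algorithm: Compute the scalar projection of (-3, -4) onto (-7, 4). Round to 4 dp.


u.v = 5, |v| = sqrt(65) = 8.0623
Scalar projection = u.v / |v| = 5 / sqrt(65) = 0.6202

0.6202


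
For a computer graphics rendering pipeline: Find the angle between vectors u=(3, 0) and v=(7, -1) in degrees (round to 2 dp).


u.v = 21, |u| = sqrt(9) = 3, |v| = sqrt(50) = 7.0711
cos(theta) = u.v/(|u||v|) = 21/sqrt(450) = 0.989949
theta = acos(0.989949) = 8.13 degrees

8.13 degrees


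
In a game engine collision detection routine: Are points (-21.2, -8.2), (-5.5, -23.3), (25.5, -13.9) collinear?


Cross product: ((-5.5)-(-21.2))*((-13.9)-(-8.2)) - ((-23.3)-(-8.2))*(25.5-(-21.2))
= 615.68

No, not collinear


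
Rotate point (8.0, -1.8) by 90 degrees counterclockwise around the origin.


90° CCW: (x,y) -> (-y, x)
(8,-1.8) -> (1.8, 8)

(1.8, 8)


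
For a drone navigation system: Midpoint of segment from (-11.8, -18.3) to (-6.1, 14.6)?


M = (((-11.8)+(-6.1))/2, ((-18.3)+14.6)/2)
= (-8.95, -1.85)

(-8.95, -1.85)


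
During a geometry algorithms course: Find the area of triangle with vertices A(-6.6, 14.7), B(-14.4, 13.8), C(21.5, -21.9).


Area = |x_A(y_B-y_C) + x_B(y_C-y_A) + x_C(y_A-y_B)|/2
= |(-235.62) + 527.04 + 19.35|/2
= 310.77/2 = 155.385

155.385


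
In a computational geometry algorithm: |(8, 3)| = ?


|u| = sqrt(8^2 + 3^2) = sqrt(73) = 8.544

8.544


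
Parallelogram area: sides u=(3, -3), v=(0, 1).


|u x v| = |3*1 - (-3)*0|
= |3 - 0| = 3

3


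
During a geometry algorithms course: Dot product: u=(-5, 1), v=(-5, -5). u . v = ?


u . v = u_x*v_x + u_y*v_y = (-5)*(-5) + 1*(-5)
= 25 + (-5) = 20

20


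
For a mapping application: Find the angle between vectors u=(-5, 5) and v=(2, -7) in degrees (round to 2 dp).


u.v = -45, |u| = sqrt(50) = 7.0711, |v| = sqrt(53) = 7.2801
cos(theta) = u.v/(|u||v|) = -45/sqrt(2650) = -0.874157
theta = acos(-0.874157) = 150.95 degrees

150.95 degrees


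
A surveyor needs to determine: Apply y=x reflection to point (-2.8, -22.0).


Reflection over y=x: (x,y) -> (y,x)
(-2.8, -22) -> (-22, -2.8)

(-22, -2.8)


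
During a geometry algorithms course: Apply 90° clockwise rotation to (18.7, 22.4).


90° CW: (x,y) -> (y, -x)
(18.7,22.4) -> (22.4, -18.7)

(22.4, -18.7)


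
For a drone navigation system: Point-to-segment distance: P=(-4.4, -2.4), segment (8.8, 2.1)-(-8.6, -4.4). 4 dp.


Project P onto AB: t = 0.7505 (clamped to [0,1])
Closest point on segment: (-4.2587, -2.7782)
Distance: 0.4038

0.4038


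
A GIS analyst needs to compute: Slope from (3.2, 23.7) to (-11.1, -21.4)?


slope = (y2-y1)/(x2-x1) = ((-21.4)-23.7)/((-11.1)-3.2) = (-45.1)/(-14.3) = 3.1538

3.1538


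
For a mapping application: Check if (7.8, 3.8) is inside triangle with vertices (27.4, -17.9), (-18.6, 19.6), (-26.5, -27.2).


Cross products: AB x AP = -263.2, BC x BP = 1360.34, CA x CP = 1351.91
All same sign? no

No, outside


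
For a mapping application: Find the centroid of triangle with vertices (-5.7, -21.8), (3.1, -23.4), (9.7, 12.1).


Centroid = ((x_A+x_B+x_C)/3, (y_A+y_B+y_C)/3)
= (((-5.7)+3.1+9.7)/3, ((-21.8)+(-23.4)+12.1)/3)
= (2.3667, -11.0333)

(2.3667, -11.0333)


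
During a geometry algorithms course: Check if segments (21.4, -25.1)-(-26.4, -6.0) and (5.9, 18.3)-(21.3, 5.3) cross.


Cross products: d1=-466.86, d2=-794.12, d3=-1778.47, d4=-1451.21
d1*d2 < 0 and d3*d4 < 0? no

No, they don't intersect


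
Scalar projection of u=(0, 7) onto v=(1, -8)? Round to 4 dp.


u.v = -56, |v| = sqrt(65) = 8.0623
Scalar projection = u.v / |v| = -56 / sqrt(65) = -6.9459

-6.9459


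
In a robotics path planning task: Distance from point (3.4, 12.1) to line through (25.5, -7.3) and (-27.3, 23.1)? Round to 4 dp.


|cross product| = 352.48
|line direction| = sqrt(3712) = 60.9262
Distance = 352.48/sqrt(3712) = 5.7854

5.7854


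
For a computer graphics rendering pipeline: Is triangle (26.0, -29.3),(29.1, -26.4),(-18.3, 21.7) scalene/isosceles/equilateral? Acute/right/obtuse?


Side lengths squared: AB^2=18.02, BC^2=4560.37, CA^2=4563.49
Sorted: [18.02, 4560.37, 4563.49]
By sides: Scalene, By angles: Acute

Scalene, Acute


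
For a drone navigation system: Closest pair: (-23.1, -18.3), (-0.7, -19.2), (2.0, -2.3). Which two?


d(P0,P1) = 22.4181, d(P0,P2) = 29.7659, d(P1,P2) = 17.1143
Closest: P1 and P2

Closest pair: (-0.7, -19.2) and (2.0, -2.3), distance = 17.1143


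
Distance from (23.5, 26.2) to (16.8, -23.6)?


dx=-6.7, dy=-49.8
d^2 = (-6.7)^2 + (-49.8)^2 = 2524.93
d = sqrt(2524.93) = 50.2487

50.2487


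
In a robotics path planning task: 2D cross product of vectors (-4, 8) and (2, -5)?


u x v = u_x*v_y - u_y*v_x = (-4)*(-5) - 8*2
= 20 - 16 = 4

4


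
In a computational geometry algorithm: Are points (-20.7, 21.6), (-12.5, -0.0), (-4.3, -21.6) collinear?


Cross product: ((-12.5)-(-20.7))*((-21.6)-21.6) - (0-21.6)*((-4.3)-(-20.7))
= 0

Yes, collinear


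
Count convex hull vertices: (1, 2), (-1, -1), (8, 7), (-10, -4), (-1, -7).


Convex hull vertices (CCW): (-10, -4), (-1, -7), (8, 7)
Count = 3

3


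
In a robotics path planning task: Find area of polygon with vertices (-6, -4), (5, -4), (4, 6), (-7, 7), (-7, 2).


Shoelace sum: ((-6)*(-4) - 5*(-4)) + (5*6 - 4*(-4)) + (4*7 - (-7)*6) + ((-7)*2 - (-7)*7) + ((-7)*(-4) - (-6)*2)
= 235
Area = |235|/2 = 117.5

117.5


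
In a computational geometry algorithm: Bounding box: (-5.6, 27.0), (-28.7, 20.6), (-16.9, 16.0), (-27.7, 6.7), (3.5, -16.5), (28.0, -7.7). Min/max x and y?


x range: [-28.7, 28]
y range: [-16.5, 27]
Bounding box: (-28.7,-16.5) to (28,27)

(-28.7,-16.5) to (28,27)


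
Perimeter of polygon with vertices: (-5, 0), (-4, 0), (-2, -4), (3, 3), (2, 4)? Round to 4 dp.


Sides: (-5, 0)->(-4, 0): sqrt(1) = 1, (-4, 0)->(-2, -4): sqrt(20) = 4.472136, (-2, -4)->(3, 3): sqrt(74) = 8.602325, (3, 3)->(2, 4): sqrt(2) = 1.414214, (2, 4)->(-5, 0): sqrt(65) = 8.062258
Sum = 23.550933
Perimeter = 23.5509

23.5509


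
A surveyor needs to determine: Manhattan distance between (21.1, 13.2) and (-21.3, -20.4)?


|21.1-(-21.3)| + |13.2-(-20.4)| = 42.4 + 33.6 = 76

76


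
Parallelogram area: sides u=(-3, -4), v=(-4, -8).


|u x v| = |(-3)*(-8) - (-4)*(-4)|
= |24 - 16| = 8

8


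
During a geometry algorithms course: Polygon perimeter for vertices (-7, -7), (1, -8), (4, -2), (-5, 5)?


Sides: (-7, -7)->(1, -8): sqrt(65) = 8.062258, (1, -8)->(4, -2): sqrt(45) = 6.708204, (4, -2)->(-5, 5): sqrt(130) = 11.401754, (-5, 5)->(-7, -7): sqrt(148) = 12.165525
Sum = 38.337741
Perimeter = 38.3377

38.3377


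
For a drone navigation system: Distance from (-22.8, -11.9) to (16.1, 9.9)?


dx=38.9, dy=21.8
d^2 = 38.9^2 + 21.8^2 = 1988.45
d = sqrt(1988.45) = 44.592

44.592


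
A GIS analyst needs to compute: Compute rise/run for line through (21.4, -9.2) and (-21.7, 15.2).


slope = (y2-y1)/(x2-x1) = (15.2-(-9.2))/((-21.7)-21.4) = 24.4/(-43.1) = -0.5661

-0.5661


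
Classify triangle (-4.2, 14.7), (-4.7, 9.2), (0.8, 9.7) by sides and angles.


Side lengths squared: AB^2=30.5, BC^2=30.5, CA^2=50
Sorted: [30.5, 30.5, 50]
By sides: Isosceles, By angles: Acute

Isosceles, Acute


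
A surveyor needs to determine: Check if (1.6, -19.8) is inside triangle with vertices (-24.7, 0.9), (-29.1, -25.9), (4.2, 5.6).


Cross products: AB x AP = 795.92, BC x BP = -763.92, CA x CP = 721.84
All same sign? no

No, outside


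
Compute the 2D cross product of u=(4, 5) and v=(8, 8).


u x v = u_x*v_y - u_y*v_x = 4*8 - 5*8
= 32 - 40 = -8

-8


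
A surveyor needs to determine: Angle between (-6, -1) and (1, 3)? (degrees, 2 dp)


u.v = -9, |u| = sqrt(37) = 6.0828, |v| = sqrt(10) = 3.1623
cos(theta) = u.v/(|u||v|) = -9/sqrt(370) = -0.467888
theta = acos(-0.467888) = 117.9 degrees

117.9 degrees


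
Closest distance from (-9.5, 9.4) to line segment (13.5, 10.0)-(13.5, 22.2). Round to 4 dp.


Project P onto AB: t = 0 (clamped to [0,1])
Closest point on segment: (13.5, 10)
Distance: 23.0078

23.0078


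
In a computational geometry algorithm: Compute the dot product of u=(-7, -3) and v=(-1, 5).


u . v = u_x*v_x + u_y*v_y = (-7)*(-1) + (-3)*5
= 7 + (-15) = -8

-8


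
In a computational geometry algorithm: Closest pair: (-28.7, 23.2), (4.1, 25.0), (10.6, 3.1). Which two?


d(P0,P1) = 32.8494, d(P0,P2) = 44.1418, d(P1,P2) = 22.8443
Closest: P1 and P2

Closest pair: (4.1, 25.0) and (10.6, 3.1), distance = 22.8443


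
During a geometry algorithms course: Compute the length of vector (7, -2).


|u| = sqrt(7^2 + (-2)^2) = sqrt(53) = 7.2801

7.2801


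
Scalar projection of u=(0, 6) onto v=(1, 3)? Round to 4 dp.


u.v = 18, |v| = sqrt(10) = 3.1623
Scalar projection = u.v / |v| = 18 / sqrt(10) = 5.6921

5.6921


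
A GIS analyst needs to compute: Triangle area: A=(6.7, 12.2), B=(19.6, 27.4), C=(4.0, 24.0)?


Area = |x_A(y_B-y_C) + x_B(y_C-y_A) + x_C(y_A-y_B)|/2
= |22.78 + 231.28 + (-60.8)|/2
= 193.26/2 = 96.63

96.63


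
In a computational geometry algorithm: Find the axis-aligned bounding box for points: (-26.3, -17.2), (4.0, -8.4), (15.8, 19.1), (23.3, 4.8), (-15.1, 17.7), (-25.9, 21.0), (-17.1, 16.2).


x range: [-26.3, 23.3]
y range: [-17.2, 21]
Bounding box: (-26.3,-17.2) to (23.3,21)

(-26.3,-17.2) to (23.3,21)


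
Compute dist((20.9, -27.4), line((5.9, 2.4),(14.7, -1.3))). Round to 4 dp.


|cross product| = 206.74
|line direction| = sqrt(91.13) = 9.5462
Distance = 206.74/sqrt(91.13) = 21.6568

21.6568


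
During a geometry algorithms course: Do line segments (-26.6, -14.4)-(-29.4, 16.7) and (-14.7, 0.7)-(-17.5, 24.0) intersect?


Cross products: d1=319.55, d2=297.71, d3=-412.37, d4=-390.53
d1*d2 < 0 and d3*d4 < 0? no

No, they don't intersect


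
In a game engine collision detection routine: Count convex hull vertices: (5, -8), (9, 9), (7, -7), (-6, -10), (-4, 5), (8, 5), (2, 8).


Convex hull vertices (CCW): (-6, -10), (5, -8), (7, -7), (9, 9), (2, 8), (-4, 5)
Count = 6

6


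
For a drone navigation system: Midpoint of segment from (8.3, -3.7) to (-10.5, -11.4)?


M = ((8.3+(-10.5))/2, ((-3.7)+(-11.4))/2)
= (-1.1, -7.55)

(-1.1, -7.55)


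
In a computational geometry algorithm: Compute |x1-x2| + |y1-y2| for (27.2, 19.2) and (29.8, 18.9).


|27.2-29.8| + |19.2-18.9| = 2.6 + 0.3 = 2.9

2.9


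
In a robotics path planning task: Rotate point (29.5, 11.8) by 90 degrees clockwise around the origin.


90° CW: (x,y) -> (y, -x)
(29.5,11.8) -> (11.8, -29.5)

(11.8, -29.5)


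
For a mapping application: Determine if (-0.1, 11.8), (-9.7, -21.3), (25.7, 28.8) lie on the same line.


Cross product: ((-9.7)-(-0.1))*(28.8-11.8) - ((-21.3)-11.8)*(25.7-(-0.1))
= 690.78

No, not collinear


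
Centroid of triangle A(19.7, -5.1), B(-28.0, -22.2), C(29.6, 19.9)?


Centroid = ((x_A+x_B+x_C)/3, (y_A+y_B+y_C)/3)
= ((19.7+(-28)+29.6)/3, ((-5.1)+(-22.2)+19.9)/3)
= (7.1, -2.4667)

(7.1, -2.4667)


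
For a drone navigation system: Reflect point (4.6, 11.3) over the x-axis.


Reflection over x-axis: (x,y) -> (x,-y)
(4.6, 11.3) -> (4.6, -11.3)

(4.6, -11.3)


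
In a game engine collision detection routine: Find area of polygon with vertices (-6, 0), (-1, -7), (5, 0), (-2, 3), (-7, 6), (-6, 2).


Shoelace sum: ((-6)*(-7) - (-1)*0) + ((-1)*0 - 5*(-7)) + (5*3 - (-2)*0) + ((-2)*6 - (-7)*3) + ((-7)*2 - (-6)*6) + ((-6)*0 - (-6)*2)
= 135
Area = |135|/2 = 67.5

67.5


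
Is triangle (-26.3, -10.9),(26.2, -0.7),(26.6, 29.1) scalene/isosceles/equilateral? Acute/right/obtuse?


Side lengths squared: AB^2=2860.29, BC^2=888.2, CA^2=4398.41
Sorted: [888.2, 2860.29, 4398.41]
By sides: Scalene, By angles: Obtuse

Scalene, Obtuse


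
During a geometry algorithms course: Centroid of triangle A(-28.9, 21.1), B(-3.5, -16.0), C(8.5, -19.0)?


Centroid = ((x_A+x_B+x_C)/3, (y_A+y_B+y_C)/3)
= (((-28.9)+(-3.5)+8.5)/3, (21.1+(-16)+(-19))/3)
= (-7.9667, -4.6333)

(-7.9667, -4.6333)


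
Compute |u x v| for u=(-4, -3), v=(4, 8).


|u x v| = |(-4)*8 - (-3)*4|
= |(-32) - (-12)| = 20

20


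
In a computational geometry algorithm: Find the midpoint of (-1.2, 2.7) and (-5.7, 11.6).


M = (((-1.2)+(-5.7))/2, (2.7+11.6)/2)
= (-3.45, 7.15)

(-3.45, 7.15)


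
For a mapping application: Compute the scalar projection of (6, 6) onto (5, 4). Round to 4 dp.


u.v = 54, |v| = sqrt(41) = 6.4031
Scalar projection = u.v / |v| = 54 / sqrt(41) = 8.4334

8.4334


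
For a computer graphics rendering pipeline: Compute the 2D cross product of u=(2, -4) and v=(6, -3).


u x v = u_x*v_y - u_y*v_x = 2*(-3) - (-4)*6
= (-6) - (-24) = 18

18


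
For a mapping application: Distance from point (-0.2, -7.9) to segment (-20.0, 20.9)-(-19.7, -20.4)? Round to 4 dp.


Project P onto AB: t = 0.7008 (clamped to [0,1])
Closest point on segment: (-19.7898, -8.0423)
Distance: 19.5903

19.5903


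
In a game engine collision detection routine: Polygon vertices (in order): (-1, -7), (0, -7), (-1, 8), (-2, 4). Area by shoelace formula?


Shoelace sum: ((-1)*(-7) - 0*(-7)) + (0*8 - (-1)*(-7)) + ((-1)*4 - (-2)*8) + ((-2)*(-7) - (-1)*4)
= 30
Area = |30|/2 = 15

15


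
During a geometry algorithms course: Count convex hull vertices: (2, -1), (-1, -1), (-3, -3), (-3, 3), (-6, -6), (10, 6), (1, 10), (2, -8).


Convex hull vertices (CCW): (-6, -6), (2, -8), (10, 6), (1, 10), (-3, 3)
Count = 5

5


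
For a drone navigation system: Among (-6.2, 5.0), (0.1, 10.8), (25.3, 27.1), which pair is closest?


d(P0,P1) = 8.5633, d(P0,P2) = 38.4793, d(P1,P2) = 30.0122
Closest: P0 and P1

Closest pair: (-6.2, 5.0) and (0.1, 10.8), distance = 8.5633


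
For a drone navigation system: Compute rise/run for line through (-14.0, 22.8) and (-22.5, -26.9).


slope = (y2-y1)/(x2-x1) = ((-26.9)-22.8)/((-22.5)-(-14)) = (-49.7)/(-8.5) = 5.8471

5.8471


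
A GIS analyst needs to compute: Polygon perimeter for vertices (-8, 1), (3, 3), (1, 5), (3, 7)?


Sides: (-8, 1)->(3, 3): sqrt(125) = 11.18034, (3, 3)->(1, 5): sqrt(8) = 2.828427, (1, 5)->(3, 7): sqrt(8) = 2.828427, (3, 7)->(-8, 1): sqrt(157) = 12.529964
Sum = 29.367158
Perimeter = 29.3672

29.3672


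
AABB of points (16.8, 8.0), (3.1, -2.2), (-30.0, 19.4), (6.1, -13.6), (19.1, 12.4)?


x range: [-30, 19.1]
y range: [-13.6, 19.4]
Bounding box: (-30,-13.6) to (19.1,19.4)

(-30,-13.6) to (19.1,19.4)


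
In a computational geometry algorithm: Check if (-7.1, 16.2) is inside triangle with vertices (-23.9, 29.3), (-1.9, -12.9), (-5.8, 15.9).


Cross products: AB x AP = 420.76, BC x BP = 36.27, CA x CP = 11.99
All same sign? yes

Yes, inside


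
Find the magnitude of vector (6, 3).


|u| = sqrt(6^2 + 3^2) = sqrt(45) = 6.7082

6.7082


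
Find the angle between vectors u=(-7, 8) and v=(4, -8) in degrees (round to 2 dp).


u.v = -92, |u| = sqrt(113) = 10.6301, |v| = sqrt(80) = 8.9443
cos(theta) = u.v/(|u||v|) = -92/sqrt(9040) = -0.967617
theta = acos(-0.967617) = 165.38 degrees

165.38 degrees


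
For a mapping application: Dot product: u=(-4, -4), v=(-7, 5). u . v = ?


u . v = u_x*v_x + u_y*v_y = (-4)*(-7) + (-4)*5
= 28 + (-20) = 8

8


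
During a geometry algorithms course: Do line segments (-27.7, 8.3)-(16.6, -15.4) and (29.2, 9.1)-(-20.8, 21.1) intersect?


Cross products: d1=722.8, d2=1376.2, d3=1383.97, d4=730.57
d1*d2 < 0 and d3*d4 < 0? no

No, they don't intersect


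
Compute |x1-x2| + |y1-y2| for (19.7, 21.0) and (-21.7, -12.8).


|19.7-(-21.7)| + |21-(-12.8)| = 41.4 + 33.8 = 75.2

75.2


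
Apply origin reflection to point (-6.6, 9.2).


Reflection over origin: (x,y) -> (-x,-y)
(-6.6, 9.2) -> (6.6, -9.2)

(6.6, -9.2)


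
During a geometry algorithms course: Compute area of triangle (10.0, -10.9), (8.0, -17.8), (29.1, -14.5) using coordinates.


Area = |x_A(y_B-y_C) + x_B(y_C-y_A) + x_C(y_A-y_B)|/2
= |(-33) + (-28.8) + 200.79|/2
= 138.99/2 = 69.495

69.495


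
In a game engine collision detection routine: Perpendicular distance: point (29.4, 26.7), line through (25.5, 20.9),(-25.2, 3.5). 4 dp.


|cross product| = 226.2
|line direction| = sqrt(2873.25) = 53.6027
Distance = 226.2/sqrt(2873.25) = 4.2199

4.2199


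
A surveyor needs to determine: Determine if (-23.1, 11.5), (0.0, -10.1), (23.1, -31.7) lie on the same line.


Cross product: (0-(-23.1))*((-31.7)-11.5) - ((-10.1)-11.5)*(23.1-(-23.1))
= 0

Yes, collinear


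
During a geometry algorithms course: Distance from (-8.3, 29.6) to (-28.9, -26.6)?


dx=-20.6, dy=-56.2
d^2 = (-20.6)^2 + (-56.2)^2 = 3582.8
d = sqrt(3582.8) = 59.8565

59.8565


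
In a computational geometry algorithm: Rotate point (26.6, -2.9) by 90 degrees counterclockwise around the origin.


90° CCW: (x,y) -> (-y, x)
(26.6,-2.9) -> (2.9, 26.6)

(2.9, 26.6)


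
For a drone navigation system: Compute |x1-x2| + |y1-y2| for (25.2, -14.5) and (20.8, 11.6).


|25.2-20.8| + |(-14.5)-11.6| = 4.4 + 26.1 = 30.5

30.5


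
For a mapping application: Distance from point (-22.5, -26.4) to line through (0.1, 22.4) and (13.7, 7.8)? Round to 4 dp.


|cross product| = 993.64
|line direction| = sqrt(398.12) = 19.9529
Distance = 993.64/sqrt(398.12) = 49.7992

49.7992


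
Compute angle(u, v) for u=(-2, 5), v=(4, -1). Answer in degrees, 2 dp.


u.v = -13, |u| = sqrt(29) = 5.3852, |v| = sqrt(17) = 4.1231
cos(theta) = u.v/(|u||v|) = -13/sqrt(493) = -0.585491
theta = acos(-0.585491) = 125.84 degrees

125.84 degrees


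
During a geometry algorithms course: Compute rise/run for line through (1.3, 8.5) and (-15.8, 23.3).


slope = (y2-y1)/(x2-x1) = (23.3-8.5)/((-15.8)-1.3) = 14.8/(-17.1) = -0.8655

-0.8655


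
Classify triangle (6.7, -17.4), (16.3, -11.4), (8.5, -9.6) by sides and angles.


Side lengths squared: AB^2=128.16, BC^2=64.08, CA^2=64.08
Sorted: [64.08, 64.08, 128.16]
By sides: Isosceles, By angles: Right

Isosceles, Right


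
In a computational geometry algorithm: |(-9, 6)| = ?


|u| = sqrt((-9)^2 + 6^2) = sqrt(117) = 10.8167

10.8167


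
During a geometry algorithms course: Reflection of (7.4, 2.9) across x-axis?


Reflection over x-axis: (x,y) -> (x,-y)
(7.4, 2.9) -> (7.4, -2.9)

(7.4, -2.9)


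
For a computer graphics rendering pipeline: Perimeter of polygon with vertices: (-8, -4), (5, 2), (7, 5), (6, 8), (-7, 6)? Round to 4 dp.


Sides: (-8, -4)->(5, 2): sqrt(205) = 14.317821, (5, 2)->(7, 5): sqrt(13) = 3.605551, (7, 5)->(6, 8): sqrt(10) = 3.162278, (6, 8)->(-7, 6): sqrt(173) = 13.152946, (-7, 6)->(-8, -4): sqrt(101) = 10.049876
Sum = 44.288472
Perimeter = 44.2885

44.2885


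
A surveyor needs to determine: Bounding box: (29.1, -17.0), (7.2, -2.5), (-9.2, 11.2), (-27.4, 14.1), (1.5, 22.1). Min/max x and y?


x range: [-27.4, 29.1]
y range: [-17, 22.1]
Bounding box: (-27.4,-17) to (29.1,22.1)

(-27.4,-17) to (29.1,22.1)


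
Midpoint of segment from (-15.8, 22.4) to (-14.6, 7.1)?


M = (((-15.8)+(-14.6))/2, (22.4+7.1)/2)
= (-15.2, 14.75)

(-15.2, 14.75)


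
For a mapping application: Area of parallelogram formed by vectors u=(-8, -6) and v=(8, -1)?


|u x v| = |(-8)*(-1) - (-6)*8|
= |8 - (-48)| = 56

56


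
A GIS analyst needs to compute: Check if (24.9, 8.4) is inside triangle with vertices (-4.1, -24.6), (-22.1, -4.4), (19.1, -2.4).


Cross products: AB x AP = -1179.8, BC x BP = 433.36, CA x CP = -121.8
All same sign? no

No, outside


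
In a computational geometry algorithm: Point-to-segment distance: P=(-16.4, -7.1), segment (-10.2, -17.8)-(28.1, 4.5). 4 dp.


Project P onto AB: t = 0.0006 (clamped to [0,1])
Closest point on segment: (-10.1776, -17.7869)
Distance: 12.3665

12.3665


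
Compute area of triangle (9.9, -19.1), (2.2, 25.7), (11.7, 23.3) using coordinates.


Area = |x_A(y_B-y_C) + x_B(y_C-y_A) + x_C(y_A-y_B)|/2
= |23.76 + 93.28 + (-524.16)|/2
= 407.12/2 = 203.56

203.56


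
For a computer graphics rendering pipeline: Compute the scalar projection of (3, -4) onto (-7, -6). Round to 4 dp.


u.v = 3, |v| = sqrt(85) = 9.2195
Scalar projection = u.v / |v| = 3 / sqrt(85) = 0.3254

0.3254


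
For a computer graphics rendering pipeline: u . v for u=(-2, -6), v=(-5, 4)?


u . v = u_x*v_x + u_y*v_y = (-2)*(-5) + (-6)*4
= 10 + (-24) = -14

-14


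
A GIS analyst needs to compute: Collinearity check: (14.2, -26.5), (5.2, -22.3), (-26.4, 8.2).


Cross product: (5.2-14.2)*(8.2-(-26.5)) - ((-22.3)-(-26.5))*((-26.4)-14.2)
= -141.78

No, not collinear


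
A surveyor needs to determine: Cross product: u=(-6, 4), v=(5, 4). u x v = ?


u x v = u_x*v_y - u_y*v_x = (-6)*4 - 4*5
= (-24) - 20 = -44

-44


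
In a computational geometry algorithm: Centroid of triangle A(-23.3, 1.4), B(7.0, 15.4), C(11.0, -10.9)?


Centroid = ((x_A+x_B+x_C)/3, (y_A+y_B+y_C)/3)
= (((-23.3)+7+11)/3, (1.4+15.4+(-10.9))/3)
= (-1.7667, 1.9667)

(-1.7667, 1.9667)
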